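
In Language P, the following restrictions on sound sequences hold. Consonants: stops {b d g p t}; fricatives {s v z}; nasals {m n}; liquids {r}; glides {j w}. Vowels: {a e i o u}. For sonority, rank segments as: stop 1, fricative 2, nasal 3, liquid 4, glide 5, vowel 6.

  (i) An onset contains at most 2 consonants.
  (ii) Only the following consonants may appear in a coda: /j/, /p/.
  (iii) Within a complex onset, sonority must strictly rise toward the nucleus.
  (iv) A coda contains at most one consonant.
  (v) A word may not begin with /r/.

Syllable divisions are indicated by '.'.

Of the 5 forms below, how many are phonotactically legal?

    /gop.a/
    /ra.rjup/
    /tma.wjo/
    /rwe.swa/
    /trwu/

/gop.a/ — σ1 onset /g/, coda /p/ ok; σ2 onset /∅/, coda /∅/ ok → phonotactically legal
/ra.rjup/ — violates constraint (v): word begins with /r/ → phonotactically illegal
/tma.wjo/ — violates constraint (iii): syllable 2 onset /wj/: /w/ (glide, 5) → /j/ (glide, 5) does not rise → phonotactically illegal
/rwe.swa/ — violates constraint (v): word begins with /r/ → phonotactically illegal
/trwu/ — violates constraint (i): syllable 1 onset /trw/ has 3 consonants (> 2) → phonotactically illegal
Phonotactically legal: /gop.a/ → 1.

1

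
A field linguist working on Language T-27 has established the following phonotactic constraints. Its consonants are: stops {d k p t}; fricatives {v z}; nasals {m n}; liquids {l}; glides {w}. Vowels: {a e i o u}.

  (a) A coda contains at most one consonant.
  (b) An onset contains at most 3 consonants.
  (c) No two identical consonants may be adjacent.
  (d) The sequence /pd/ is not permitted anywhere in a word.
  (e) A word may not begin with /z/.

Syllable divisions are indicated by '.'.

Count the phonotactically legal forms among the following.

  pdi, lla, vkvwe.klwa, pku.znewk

pdi — violates constraint (d): contains banned sequence /pd/ → phonotactically illegal
lla — violates constraint (c): adjacent identical consonants /ll/ → phonotactically illegal
vkvwe.klwa — violates constraint (b): syllable 1 onset /vkvw/ has 4 consonants (> 3) → phonotactically illegal
pku.znewk — violates constraint (a): syllable 2 coda /wk/ has 2 consonants (> 1) → phonotactically illegal
No form is phonotactically legal → 0.

0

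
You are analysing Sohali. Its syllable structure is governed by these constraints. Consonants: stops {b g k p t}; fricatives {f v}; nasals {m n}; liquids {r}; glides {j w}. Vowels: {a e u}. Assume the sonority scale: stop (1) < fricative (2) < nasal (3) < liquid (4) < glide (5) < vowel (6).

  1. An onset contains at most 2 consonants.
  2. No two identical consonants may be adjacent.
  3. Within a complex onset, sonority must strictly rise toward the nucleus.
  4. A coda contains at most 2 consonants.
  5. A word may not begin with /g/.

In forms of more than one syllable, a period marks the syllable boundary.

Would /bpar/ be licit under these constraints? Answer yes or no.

no

/bpar/ — violates constraint 3: syllable 1 onset /bp/: /b/ (stop, 1) → /p/ (stop, 1) does not rise → illicit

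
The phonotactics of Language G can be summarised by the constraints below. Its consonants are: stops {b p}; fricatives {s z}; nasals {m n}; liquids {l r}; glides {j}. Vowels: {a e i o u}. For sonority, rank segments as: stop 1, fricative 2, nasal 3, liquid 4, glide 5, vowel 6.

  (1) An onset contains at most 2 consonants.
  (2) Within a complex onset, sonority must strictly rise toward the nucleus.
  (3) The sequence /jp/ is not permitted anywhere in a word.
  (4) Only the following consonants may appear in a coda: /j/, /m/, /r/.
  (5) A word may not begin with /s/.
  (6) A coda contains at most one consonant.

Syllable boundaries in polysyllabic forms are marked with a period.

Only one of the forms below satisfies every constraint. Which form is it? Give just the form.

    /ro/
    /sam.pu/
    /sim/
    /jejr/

/ro/

/ro/ — σ1 onset /r/, coda /∅/ ok → phonotactically legal
/sam.pu/ — violates constraint 5: word begins with /s/ → phonotactically illegal
/sim/ — violates constraint 5: word begins with /s/ → phonotactically illegal
/jejr/ — violates constraint 6: syllable 1 coda /jr/ has 2 consonants (> 1) → phonotactically illegal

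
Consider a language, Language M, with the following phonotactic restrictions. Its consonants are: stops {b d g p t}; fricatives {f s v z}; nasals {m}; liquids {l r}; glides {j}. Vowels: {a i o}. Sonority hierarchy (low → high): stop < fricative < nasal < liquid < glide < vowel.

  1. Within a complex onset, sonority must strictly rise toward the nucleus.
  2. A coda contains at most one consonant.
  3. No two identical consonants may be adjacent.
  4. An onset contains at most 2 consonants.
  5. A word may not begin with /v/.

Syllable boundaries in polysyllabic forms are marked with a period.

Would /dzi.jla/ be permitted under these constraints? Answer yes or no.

/dzi.jla/ — violates constraint 1: syllable 2 onset /jl/: /j/ (glide, 5) → /l/ (liquid, 4) does not rise → not permitted

no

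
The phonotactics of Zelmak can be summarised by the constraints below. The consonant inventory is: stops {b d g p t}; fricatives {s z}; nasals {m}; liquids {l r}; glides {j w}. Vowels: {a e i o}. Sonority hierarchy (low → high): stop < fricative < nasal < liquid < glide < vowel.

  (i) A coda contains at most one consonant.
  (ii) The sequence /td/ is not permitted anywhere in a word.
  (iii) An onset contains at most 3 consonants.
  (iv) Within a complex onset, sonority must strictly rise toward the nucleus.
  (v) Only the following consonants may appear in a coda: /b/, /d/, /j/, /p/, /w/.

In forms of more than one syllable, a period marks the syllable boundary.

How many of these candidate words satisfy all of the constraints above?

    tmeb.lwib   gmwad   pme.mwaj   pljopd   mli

tmeb.lwib — σ1 onset /tm/ (1→3 rises), coda /b/ ok; σ2 onset /lw/ (4→5 rises), coda /b/ ok → permitted
gmwad — σ1 onset /gmw/ (1→3→5 rises), coda /d/ ok → permitted
pme.mwaj — σ1 onset /pm/ (1→3 rises), coda /∅/ ok; σ2 onset /mw/ (3→5 rises), coda /j/ ok → permitted
pljopd — violates constraint (i): syllable 1 coda /pd/ has 2 consonants (> 1) → not permitted
mli — σ1 onset /ml/ (3→4 rises), coda /∅/ ok → permitted
Permitted: tmeb.lwib, gmwad, pme.mwaj, mli → 4.

4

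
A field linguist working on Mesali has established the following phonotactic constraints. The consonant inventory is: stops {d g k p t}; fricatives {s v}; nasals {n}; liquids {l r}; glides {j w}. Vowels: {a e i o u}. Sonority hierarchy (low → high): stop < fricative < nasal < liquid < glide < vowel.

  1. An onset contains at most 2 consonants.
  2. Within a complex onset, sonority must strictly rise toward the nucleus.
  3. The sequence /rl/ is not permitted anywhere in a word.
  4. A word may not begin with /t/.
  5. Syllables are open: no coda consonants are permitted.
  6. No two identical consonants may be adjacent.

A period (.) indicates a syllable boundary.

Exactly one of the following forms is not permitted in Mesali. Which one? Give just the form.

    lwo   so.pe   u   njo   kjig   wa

lwo — σ1 onset /lw/ (4→5 rises), coda /∅/ ok → permitted
so.pe — σ1 onset /s/, coda /∅/ ok; σ2 onset /p/, coda /∅/ ok → permitted
u — σ1 onset /∅/, coda /∅/ ok → permitted
njo — σ1 onset /nj/ (3→5 rises), coda /∅/ ok → permitted
kjig — violates constraint 5: syllable 1 coda /g/ has 1 consonant (> 0) → not permitted
wa — σ1 onset /w/, coda /∅/ ok → permitted

kjig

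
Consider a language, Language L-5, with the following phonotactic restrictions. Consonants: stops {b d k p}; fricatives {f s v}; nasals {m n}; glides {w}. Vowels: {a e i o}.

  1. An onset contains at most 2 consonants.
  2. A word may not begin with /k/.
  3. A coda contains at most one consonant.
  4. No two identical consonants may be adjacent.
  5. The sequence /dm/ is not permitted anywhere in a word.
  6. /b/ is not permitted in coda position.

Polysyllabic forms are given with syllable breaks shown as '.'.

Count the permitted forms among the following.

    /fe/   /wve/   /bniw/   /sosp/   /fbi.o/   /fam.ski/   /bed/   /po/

/fe/ — σ1 onset /f/, coda /∅/ ok → permitted
/wve/ — σ1 onset /wv/ (2C), coda /∅/ ok → permitted
/bniw/ — σ1 onset /bn/ (2C), coda /w/ ok → permitted
/sosp/ — violates constraint 3: syllable 1 coda /sp/ has 2 consonants (> 1) → not permitted
/fbi.o/ — σ1 onset /fb/ (2C), coda /∅/ ok; σ2 onset /∅/, coda /∅/ ok → permitted
/fam.ski/ — σ1 onset /f/, coda /m/ ok; σ2 onset /sk/ (2C), coda /∅/ ok → permitted
/bed/ — σ1 onset /b/, coda /d/ ok → permitted
/po/ — σ1 onset /p/, coda /∅/ ok → permitted
Permitted: /fe/, /wve/, /bniw/, /fbi.o/, /fam.ski/, /bed/, /po/ → 7.

7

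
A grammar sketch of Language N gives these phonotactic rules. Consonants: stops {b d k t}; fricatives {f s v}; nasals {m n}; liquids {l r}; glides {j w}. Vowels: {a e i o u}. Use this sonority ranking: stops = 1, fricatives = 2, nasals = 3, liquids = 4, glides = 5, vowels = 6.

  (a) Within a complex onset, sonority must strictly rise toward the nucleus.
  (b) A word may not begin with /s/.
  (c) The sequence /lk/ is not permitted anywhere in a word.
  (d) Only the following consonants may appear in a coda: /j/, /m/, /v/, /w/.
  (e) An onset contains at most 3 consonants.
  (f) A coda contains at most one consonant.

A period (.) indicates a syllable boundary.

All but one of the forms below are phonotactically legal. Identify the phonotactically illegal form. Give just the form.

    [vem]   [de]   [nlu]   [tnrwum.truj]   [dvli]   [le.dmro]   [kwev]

[tnrwum.truj]

[vem] — σ1 onset /v/, coda /m/ ok → phonotactically legal
[de] — σ1 onset /d/, coda /∅/ ok → phonotactically legal
[nlu] — σ1 onset /nl/ (3→4 rises), coda /∅/ ok → phonotactically legal
[tnrwum.truj] — violates constraint (e): syllable 1 onset /tnrw/ has 4 consonants (> 3) → phonotactically illegal
[dvli] — σ1 onset /dvl/ (1→2→4 rises), coda /∅/ ok → phonotactically legal
[le.dmro] — σ1 onset /l/, coda /∅/ ok; σ2 onset /dmr/ (1→3→4 rises), coda /∅/ ok → phonotactically legal
[kwev] — σ1 onset /kw/ (1→5 rises), coda /v/ ok → phonotactically legal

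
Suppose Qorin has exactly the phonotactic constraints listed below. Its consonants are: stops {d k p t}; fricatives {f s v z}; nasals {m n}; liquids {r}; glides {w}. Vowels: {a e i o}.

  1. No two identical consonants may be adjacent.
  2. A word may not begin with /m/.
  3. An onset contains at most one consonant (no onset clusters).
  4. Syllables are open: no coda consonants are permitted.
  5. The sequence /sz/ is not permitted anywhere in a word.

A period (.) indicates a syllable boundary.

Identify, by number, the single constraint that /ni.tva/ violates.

3

/ni.tva/: syllable 2 onset /tv/ has 2 consonants (> 1).
This is a violation of constraint 3: "An onset contains at most one consonant (no onset clusters)."
The remaining constraints (1, 2, 4, 5) are satisfied.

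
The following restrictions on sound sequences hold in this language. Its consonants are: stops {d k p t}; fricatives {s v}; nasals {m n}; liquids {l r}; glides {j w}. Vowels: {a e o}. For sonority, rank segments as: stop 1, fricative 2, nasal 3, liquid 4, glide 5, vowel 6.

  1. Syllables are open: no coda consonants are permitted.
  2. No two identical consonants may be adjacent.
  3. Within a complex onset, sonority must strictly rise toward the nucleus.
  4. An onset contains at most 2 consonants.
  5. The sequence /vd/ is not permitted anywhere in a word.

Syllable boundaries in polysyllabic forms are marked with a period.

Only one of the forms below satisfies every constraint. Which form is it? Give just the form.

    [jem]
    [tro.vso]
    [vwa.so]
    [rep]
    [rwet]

[jem] — violates constraint 1: syllable 1 coda /m/ has 1 consonant (> 0) → not permitted
[tro.vso] — violates constraint 3: syllable 2 onset /vs/: /v/ (fricative, 2) → /s/ (fricative, 2) does not rise → not permitted
[vwa.so] — σ1 onset /vw/ (2→5 rises), coda /∅/ ok; σ2 onset /s/, coda /∅/ ok → permitted
[rep] — violates constraint 1: syllable 1 coda /p/ has 1 consonant (> 0) → not permitted
[rwet] — violates constraint 1: syllable 1 coda /t/ has 1 consonant (> 0) → not permitted

[vwa.so]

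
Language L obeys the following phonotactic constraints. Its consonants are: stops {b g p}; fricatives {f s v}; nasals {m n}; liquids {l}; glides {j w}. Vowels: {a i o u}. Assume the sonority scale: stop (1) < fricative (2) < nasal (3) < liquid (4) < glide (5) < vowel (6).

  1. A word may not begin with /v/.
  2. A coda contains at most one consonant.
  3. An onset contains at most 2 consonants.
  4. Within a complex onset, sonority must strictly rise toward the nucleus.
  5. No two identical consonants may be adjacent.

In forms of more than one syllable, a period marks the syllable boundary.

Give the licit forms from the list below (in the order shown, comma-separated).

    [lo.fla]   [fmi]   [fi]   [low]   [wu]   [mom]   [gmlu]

[lo.fla], [fmi], [fi], [low], [wu], [mom]

[lo.fla] — σ1 onset /l/, coda /∅/ ok; σ2 onset /fl/ (2→4 rises), coda /∅/ ok → licit
[fmi] — σ1 onset /fm/ (2→3 rises), coda /∅/ ok → licit
[fi] — σ1 onset /f/, coda /∅/ ok → licit
[low] — σ1 onset /l/, coda /w/ ok → licit
[wu] — σ1 onset /w/, coda /∅/ ok → licit
[mom] — σ1 onset /m/, coda /m/ ok → licit
[gmlu] — violates constraint 3: syllable 1 onset /gml/ has 3 consonants (> 2) → illicit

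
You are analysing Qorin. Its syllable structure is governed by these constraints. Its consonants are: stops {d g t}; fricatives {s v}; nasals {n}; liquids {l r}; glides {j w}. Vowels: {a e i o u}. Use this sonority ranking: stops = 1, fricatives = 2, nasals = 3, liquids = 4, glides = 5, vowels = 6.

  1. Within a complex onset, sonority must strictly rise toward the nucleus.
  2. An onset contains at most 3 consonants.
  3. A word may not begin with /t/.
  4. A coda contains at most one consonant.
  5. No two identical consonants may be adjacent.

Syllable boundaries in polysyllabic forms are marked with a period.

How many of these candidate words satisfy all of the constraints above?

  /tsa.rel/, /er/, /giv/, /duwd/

2

/tsa.rel/ — violates constraint 3: word begins with /t/ → phonotactically illegal
/er/ — σ1 onset /∅/, coda /r/ ok → phonotactically legal
/giv/ — σ1 onset /g/, coda /v/ ok → phonotactically legal
/duwd/ — violates constraint 4: syllable 1 coda /wd/ has 2 consonants (> 1) → phonotactically illegal
Phonotactically legal: /er/, /giv/ → 2.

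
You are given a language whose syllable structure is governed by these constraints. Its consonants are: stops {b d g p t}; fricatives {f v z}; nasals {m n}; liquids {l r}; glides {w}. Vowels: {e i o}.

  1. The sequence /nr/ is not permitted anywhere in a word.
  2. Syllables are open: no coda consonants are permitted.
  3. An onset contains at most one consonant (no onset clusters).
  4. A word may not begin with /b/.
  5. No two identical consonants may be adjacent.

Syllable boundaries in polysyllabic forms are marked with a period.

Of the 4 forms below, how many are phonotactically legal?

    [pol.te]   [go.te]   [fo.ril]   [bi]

[pol.te] — violates constraint 2: syllable 1 coda /l/ has 1 consonant (> 0) → phonotactically illegal
[go.te] — σ1 onset /g/, coda /∅/ ok; σ2 onset /t/, coda /∅/ ok → phonotactically legal
[fo.ril] — violates constraint 2: syllable 2 coda /l/ has 1 consonant (> 0) → phonotactically illegal
[bi] — violates constraint 4: word begins with /b/ → phonotactically illegal
Phonotactically legal: [go.te] → 1.

1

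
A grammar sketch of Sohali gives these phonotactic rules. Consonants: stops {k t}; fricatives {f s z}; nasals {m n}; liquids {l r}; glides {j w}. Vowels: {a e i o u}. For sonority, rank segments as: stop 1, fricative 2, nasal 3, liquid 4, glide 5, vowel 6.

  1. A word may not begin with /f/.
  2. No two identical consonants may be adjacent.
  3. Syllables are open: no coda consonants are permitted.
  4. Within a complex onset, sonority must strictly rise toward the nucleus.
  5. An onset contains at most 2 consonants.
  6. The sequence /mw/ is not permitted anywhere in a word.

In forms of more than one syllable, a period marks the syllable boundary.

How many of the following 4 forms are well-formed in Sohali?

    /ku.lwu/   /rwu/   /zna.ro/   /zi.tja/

4

/ku.lwu/ — σ1 onset /k/, coda /∅/ ok; σ2 onset /lw/ (4→5 rises), coda /∅/ ok → well-formed
/rwu/ — σ1 onset /rw/ (4→5 rises), coda /∅/ ok → well-formed
/zna.ro/ — σ1 onset /zn/ (2→3 rises), coda /∅/ ok; σ2 onset /r/, coda /∅/ ok → well-formed
/zi.tja/ — σ1 onset /z/, coda /∅/ ok; σ2 onset /tj/ (1→5 rises), coda /∅/ ok → well-formed
Well-formed: /ku.lwu/, /rwu/, /zna.ro/, /zi.tja/ → 4.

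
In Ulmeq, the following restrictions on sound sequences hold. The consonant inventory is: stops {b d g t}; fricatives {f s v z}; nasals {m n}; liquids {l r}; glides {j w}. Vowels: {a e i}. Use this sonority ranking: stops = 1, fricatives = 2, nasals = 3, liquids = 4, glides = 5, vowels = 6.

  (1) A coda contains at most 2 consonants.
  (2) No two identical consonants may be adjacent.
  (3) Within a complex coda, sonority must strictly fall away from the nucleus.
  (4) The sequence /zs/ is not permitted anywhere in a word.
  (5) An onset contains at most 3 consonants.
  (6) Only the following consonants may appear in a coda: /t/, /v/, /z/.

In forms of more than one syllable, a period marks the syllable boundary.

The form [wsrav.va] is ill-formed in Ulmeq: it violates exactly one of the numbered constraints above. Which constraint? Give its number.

2

[wsrav.va]: adjacent identical consonants /vv/.
This is a violation of constraint 2: "No two identical consonants may be adjacent."
The remaining constraints (1, 3, 4, 5, 6) are satisfied.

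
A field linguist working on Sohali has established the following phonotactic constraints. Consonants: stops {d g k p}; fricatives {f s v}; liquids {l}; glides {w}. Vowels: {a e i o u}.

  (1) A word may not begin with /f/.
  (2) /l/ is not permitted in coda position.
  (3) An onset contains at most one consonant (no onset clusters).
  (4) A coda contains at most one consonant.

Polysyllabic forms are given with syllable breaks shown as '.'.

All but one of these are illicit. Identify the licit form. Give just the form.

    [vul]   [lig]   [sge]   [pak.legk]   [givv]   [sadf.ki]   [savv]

[vul] — violates constraint 2: syllable 1 coda contains /l/ → illicit
[lig] — σ1 onset /l/, coda /g/ ok → licit
[sge] — violates constraint 3: syllable 1 onset /sg/ has 2 consonants (> 1) → illicit
[pak.legk] — violates constraint 4: syllable 2 coda /gk/ has 2 consonants (> 1) → illicit
[givv] — violates constraint 4: syllable 1 coda /vv/ has 2 consonants (> 1) → illicit
[sadf.ki] — violates constraint 4: syllable 1 coda /df/ has 2 consonants (> 1) → illicit
[savv] — violates constraint 4: syllable 1 coda /vv/ has 2 consonants (> 1) → illicit

[lig]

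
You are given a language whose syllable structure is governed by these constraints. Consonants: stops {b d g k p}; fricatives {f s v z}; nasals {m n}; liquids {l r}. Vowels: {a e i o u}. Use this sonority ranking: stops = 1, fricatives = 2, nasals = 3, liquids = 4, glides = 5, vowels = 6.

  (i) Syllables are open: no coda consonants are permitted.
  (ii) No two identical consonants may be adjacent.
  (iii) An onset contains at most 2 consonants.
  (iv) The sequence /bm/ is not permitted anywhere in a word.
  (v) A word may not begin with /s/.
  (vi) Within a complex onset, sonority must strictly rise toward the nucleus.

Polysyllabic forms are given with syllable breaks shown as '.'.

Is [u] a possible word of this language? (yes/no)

[u] — σ1 onset /∅/, coda /∅/ ok → well-formed

yes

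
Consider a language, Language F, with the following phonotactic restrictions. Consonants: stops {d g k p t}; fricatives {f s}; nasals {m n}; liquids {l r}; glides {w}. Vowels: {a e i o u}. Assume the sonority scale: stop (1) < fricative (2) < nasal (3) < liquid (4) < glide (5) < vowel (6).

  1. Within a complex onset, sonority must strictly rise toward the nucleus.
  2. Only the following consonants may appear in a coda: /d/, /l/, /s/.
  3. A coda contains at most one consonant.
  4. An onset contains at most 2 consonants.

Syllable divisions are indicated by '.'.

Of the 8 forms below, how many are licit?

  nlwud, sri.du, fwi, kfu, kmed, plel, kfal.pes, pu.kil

nlwud — violates constraint 4: syllable 1 onset /nlw/ has 3 consonants (> 2) → illicit
sri.du — σ1 onset /sr/ (2→4 rises), coda /∅/ ok; σ2 onset /d/, coda /∅/ ok → licit
fwi — σ1 onset /fw/ (2→5 rises), coda /∅/ ok → licit
kfu — σ1 onset /kf/ (1→2 rises), coda /∅/ ok → licit
kmed — σ1 onset /km/ (1→3 rises), coda /d/ ok → licit
plel — σ1 onset /pl/ (1→4 rises), coda /l/ ok → licit
kfal.pes — σ1 onset /kf/ (1→2 rises), coda /l/ ok; σ2 onset /p/, coda /s/ ok → licit
pu.kil — σ1 onset /p/, coda /∅/ ok; σ2 onset /k/, coda /l/ ok → licit
Licit: sri.du, fwi, kfu, kmed, plel, kfal.pes, pu.kil → 7.

7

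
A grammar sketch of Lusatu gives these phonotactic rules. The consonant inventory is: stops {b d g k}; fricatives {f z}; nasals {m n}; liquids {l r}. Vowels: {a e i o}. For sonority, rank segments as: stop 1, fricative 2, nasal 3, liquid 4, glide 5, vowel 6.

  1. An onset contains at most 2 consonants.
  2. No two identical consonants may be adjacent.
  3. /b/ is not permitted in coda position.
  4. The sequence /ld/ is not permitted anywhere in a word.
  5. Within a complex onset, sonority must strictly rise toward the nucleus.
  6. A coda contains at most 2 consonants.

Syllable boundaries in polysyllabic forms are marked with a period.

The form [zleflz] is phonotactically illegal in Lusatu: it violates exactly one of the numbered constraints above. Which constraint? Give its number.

[zleflz]: syllable 1 coda /flz/ has 3 consonants (> 2).
This is a violation of constraint 6: "A coda contains at most 2 consonants."
The remaining constraints (1, 2, 3, 4, 5) are satisfied.

6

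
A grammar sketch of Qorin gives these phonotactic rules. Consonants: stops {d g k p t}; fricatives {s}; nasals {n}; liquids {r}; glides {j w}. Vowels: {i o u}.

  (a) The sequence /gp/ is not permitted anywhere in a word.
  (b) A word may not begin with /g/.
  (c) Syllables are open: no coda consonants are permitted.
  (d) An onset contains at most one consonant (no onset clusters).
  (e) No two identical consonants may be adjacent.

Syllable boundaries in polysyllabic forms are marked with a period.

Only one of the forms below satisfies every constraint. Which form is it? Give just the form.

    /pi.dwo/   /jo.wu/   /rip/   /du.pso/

/jo.wu/

/pi.dwo/ — violates constraint (d): syllable 2 onset /dw/ has 2 consonants (> 1) → ill-formed
/jo.wu/ — σ1 onset /j/, coda /∅/ ok; σ2 onset /w/, coda /∅/ ok → well-formed
/rip/ — violates constraint (c): syllable 1 coda /p/ has 1 consonant (> 0) → ill-formed
/du.pso/ — violates constraint (d): syllable 2 onset /ps/ has 2 consonants (> 1) → ill-formed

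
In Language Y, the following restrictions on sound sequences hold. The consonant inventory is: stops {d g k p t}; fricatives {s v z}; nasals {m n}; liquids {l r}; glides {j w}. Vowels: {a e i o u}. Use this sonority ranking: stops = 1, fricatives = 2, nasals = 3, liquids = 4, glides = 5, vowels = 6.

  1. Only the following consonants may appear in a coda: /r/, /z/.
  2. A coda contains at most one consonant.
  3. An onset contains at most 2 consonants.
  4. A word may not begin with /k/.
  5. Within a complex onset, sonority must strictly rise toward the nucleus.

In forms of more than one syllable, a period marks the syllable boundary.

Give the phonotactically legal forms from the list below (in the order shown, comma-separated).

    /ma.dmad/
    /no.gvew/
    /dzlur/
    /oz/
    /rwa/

/oz/, /rwa/

/ma.dmad/ — violates constraint 1: syllable 2 coda contains /d/, which is not a licensed coda consonant → phonotactically illegal
/no.gvew/ — violates constraint 1: syllable 2 coda contains /w/, which is not a licensed coda consonant → phonotactically illegal
/dzlur/ — violates constraint 3: syllable 1 onset /dzl/ has 3 consonants (> 2) → phonotactically illegal
/oz/ — σ1 onset /∅/, coda /z/ ok → phonotactically legal
/rwa/ — σ1 onset /rw/ (4→5 rises), coda /∅/ ok → phonotactically legal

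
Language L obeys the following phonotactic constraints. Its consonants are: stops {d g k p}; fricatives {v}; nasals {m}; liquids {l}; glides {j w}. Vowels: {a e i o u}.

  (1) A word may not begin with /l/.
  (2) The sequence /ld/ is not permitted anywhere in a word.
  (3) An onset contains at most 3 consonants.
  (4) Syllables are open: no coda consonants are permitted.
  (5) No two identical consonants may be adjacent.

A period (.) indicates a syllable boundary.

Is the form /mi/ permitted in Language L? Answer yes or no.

yes

/mi/ — σ1 onset /m/, coda /∅/ ok → permitted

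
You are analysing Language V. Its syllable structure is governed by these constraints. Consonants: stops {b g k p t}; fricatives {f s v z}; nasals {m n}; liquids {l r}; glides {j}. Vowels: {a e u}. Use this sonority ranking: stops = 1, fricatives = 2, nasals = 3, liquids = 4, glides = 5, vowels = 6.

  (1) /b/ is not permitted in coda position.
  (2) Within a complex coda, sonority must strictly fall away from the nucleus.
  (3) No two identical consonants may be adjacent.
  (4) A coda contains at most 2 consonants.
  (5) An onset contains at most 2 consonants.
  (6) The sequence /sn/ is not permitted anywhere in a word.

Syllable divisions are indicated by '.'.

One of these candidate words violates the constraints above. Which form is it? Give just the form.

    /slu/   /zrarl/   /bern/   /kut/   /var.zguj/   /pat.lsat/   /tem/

/slu/ — σ1 onset /sl/ (2C), coda /∅/ ok → licit
/zrarl/ — violates constraint 2: syllable 1 coda /rl/: /r/ (liquid, 4) → /l/ (liquid, 4) does not fall → illicit
/bern/ — σ1 onset /b/, coda /rn/ (4→3 falls) ok → licit
/kut/ — σ1 onset /k/, coda /t/ ok → licit
/var.zguj/ — σ1 onset /v/, coda /r/ ok; σ2 onset /zg/ (2C), coda /j/ ok → licit
/pat.lsat/ — σ1 onset /p/, coda /t/ ok; σ2 onset /ls/ (2C), coda /t/ ok → licit
/tem/ — σ1 onset /t/, coda /m/ ok → licit

/zrarl/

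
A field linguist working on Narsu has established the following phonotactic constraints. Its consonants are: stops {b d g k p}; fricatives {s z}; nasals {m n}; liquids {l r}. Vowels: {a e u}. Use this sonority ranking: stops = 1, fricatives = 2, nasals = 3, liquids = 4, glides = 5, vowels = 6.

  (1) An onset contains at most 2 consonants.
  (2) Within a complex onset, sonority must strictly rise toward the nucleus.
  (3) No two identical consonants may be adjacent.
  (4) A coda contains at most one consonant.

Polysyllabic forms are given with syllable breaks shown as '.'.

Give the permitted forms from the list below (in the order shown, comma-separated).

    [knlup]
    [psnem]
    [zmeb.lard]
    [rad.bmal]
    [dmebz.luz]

[knlup] — violates constraint 1: syllable 1 onset /knl/ has 3 consonants (> 2) → not permitted
[psnem] — violates constraint 1: syllable 1 onset /psn/ has 3 consonants (> 2) → not permitted
[zmeb.lard] — violates constraint 4: syllable 2 coda /rd/ has 2 consonants (> 1) → not permitted
[rad.bmal] — σ1 onset /r/, coda /d/ ok; σ2 onset /bm/ (1→3 rises), coda /l/ ok → permitted
[dmebz.luz] — violates constraint 4: syllable 1 coda /bz/ has 2 consonants (> 1) → not permitted

[rad.bmal]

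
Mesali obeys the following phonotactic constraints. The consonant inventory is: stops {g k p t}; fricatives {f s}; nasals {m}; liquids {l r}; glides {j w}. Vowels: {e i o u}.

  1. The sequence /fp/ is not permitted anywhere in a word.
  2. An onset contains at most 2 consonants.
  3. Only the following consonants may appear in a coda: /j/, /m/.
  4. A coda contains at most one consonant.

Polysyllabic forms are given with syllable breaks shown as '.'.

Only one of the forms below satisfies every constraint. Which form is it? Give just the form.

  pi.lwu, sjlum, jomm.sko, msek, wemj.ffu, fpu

pi.lwu

pi.lwu — σ1 onset /p/, coda /∅/ ok; σ2 onset /lw/ (2C), coda /∅/ ok → phonotactically legal
sjlum — violates constraint 2: syllable 1 onset /sjl/ has 3 consonants (> 2) → phonotactically illegal
jomm.sko — violates constraint 4: syllable 1 coda /mm/ has 2 consonants (> 1) → phonotactically illegal
msek — violates constraint 3: syllable 1 coda contains /k/, which is not a licensed coda consonant → phonotactically illegal
wemj.ffu — violates constraint 4: syllable 1 coda /mj/ has 2 consonants (> 1) → phonotactically illegal
fpu — violates constraint 1: contains banned sequence /fp/ → phonotactically illegal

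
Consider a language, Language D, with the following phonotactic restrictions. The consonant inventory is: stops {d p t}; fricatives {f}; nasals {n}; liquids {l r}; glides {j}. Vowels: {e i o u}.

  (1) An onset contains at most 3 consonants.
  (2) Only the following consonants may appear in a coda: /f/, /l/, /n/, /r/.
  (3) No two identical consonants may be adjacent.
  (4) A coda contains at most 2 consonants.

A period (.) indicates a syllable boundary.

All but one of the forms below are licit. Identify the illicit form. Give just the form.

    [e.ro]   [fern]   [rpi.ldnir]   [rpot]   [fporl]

[e.ro] — σ1 onset /∅/, coda /∅/ ok; σ2 onset /r/, coda /∅/ ok → licit
[fern] — σ1 onset /f/, coda /rn/ (2C) ok → licit
[rpi.ldnir] — σ1 onset /rp/ (2C), coda /∅/ ok; σ2 onset /ldn/ (3C), coda /r/ ok → licit
[rpot] — violates constraint 2: syllable 1 coda contains /t/, which is not a licensed coda consonant → illicit
[fporl] — σ1 onset /fp/ (2C), coda /rl/ (2C) ok → licit

[rpot]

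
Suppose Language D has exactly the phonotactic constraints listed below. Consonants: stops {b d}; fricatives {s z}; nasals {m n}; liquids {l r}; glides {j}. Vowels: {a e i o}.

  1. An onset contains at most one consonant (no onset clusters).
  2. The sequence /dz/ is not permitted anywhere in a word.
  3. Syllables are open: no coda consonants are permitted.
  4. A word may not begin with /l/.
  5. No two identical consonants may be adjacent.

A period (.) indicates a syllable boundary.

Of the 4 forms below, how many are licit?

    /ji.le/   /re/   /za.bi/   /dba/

/ji.le/ — σ1 onset /j/, coda /∅/ ok; σ2 onset /l/, coda /∅/ ok → licit
/re/ — σ1 onset /r/, coda /∅/ ok → licit
/za.bi/ — σ1 onset /z/, coda /∅/ ok; σ2 onset /b/, coda /∅/ ok → licit
/dba/ — violates constraint 1: syllable 1 onset /db/ has 2 consonants (> 1) → illicit
Licit: /ji.le/, /re/, /za.bi/ → 3.

3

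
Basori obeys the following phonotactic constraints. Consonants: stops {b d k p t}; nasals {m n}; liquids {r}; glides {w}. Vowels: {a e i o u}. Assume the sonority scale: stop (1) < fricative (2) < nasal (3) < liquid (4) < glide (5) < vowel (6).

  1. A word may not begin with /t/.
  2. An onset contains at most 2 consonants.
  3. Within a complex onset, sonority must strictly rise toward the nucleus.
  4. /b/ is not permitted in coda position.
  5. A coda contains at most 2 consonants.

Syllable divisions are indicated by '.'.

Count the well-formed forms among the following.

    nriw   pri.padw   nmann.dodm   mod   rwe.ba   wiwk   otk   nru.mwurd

nriw — σ1 onset /nr/ (3→4 rises), coda /w/ ok → well-formed
pri.padw — σ1 onset /pr/ (1→4 rises), coda /∅/ ok; σ2 onset /p/, coda /dw/ (2C) ok → well-formed
nmann.dodm — violates constraint 3: syllable 1 onset /nm/: /n/ (nasal, 3) → /m/ (nasal, 3) does not rise → ill-formed
mod — σ1 onset /m/, coda /d/ ok → well-formed
rwe.ba — σ1 onset /rw/ (4→5 rises), coda /∅/ ok; σ2 onset /b/, coda /∅/ ok → well-formed
wiwk — σ1 onset /w/, coda /wk/ (2C) ok → well-formed
otk — σ1 onset /∅/, coda /tk/ (2C) ok → well-formed
nru.mwurd — σ1 onset /nr/ (3→4 rises), coda /∅/ ok; σ2 onset /mw/ (3→5 rises), coda /rd/ (2C) ok → well-formed
Well-formed: nriw, pri.padw, mod, rwe.ba, wiwk, otk, nru.mwurd → 7.

7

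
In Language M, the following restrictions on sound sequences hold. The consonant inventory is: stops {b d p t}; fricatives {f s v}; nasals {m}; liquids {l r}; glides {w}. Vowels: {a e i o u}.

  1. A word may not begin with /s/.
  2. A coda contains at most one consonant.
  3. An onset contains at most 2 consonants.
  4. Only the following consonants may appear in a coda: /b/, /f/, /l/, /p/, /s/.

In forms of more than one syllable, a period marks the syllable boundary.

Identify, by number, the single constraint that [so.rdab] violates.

[so.rdab]: word begins with /s/.
This is a violation of constraint 1: "A word may not begin with /s/."
The remaining constraints (2, 3, 4) are satisfied.

1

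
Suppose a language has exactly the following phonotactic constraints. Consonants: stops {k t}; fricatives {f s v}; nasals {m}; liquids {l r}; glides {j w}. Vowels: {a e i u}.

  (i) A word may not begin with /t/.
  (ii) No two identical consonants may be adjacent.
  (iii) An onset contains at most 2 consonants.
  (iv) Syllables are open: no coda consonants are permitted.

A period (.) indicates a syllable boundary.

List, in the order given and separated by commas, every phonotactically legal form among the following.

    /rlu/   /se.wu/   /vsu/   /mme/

/rlu/ — σ1 onset /rl/ (2C), coda /∅/ ok → phonotactically legal
/se.wu/ — σ1 onset /s/, coda /∅/ ok; σ2 onset /w/, coda /∅/ ok → phonotactically legal
/vsu/ — σ1 onset /vs/ (2C), coda /∅/ ok → phonotactically legal
/mme/ — violates constraint (ii): adjacent identical consonants /mm/ → phonotactically illegal

/rlu/, /se.wu/, /vsu/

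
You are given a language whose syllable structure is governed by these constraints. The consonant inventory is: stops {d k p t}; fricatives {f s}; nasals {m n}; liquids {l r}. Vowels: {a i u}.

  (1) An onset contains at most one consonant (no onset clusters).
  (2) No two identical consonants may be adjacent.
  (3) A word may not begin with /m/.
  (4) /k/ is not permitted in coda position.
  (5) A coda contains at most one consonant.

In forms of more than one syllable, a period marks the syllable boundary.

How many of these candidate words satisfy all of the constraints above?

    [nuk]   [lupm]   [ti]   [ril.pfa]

[nuk] — violates constraint 4: syllable 1 coda contains /k/ → phonotactically illegal
[lupm] — violates constraint 5: syllable 1 coda /pm/ has 2 consonants (> 1) → phonotactically illegal
[ti] — σ1 onset /t/, coda /∅/ ok → phonotactically legal
[ril.pfa] — violates constraint 1: syllable 2 onset /pf/ has 2 consonants (> 1) → phonotactically illegal
Phonotactically legal: [ti] → 1.

1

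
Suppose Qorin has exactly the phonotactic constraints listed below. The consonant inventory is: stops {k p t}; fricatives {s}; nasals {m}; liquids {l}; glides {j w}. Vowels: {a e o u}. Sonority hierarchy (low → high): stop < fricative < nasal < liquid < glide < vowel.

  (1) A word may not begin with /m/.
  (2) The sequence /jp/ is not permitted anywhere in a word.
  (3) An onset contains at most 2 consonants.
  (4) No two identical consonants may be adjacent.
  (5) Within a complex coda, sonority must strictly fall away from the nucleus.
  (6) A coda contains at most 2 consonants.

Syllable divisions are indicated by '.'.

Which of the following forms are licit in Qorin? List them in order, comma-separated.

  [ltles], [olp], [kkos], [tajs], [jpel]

[ltles] — violates constraint 3: syllable 1 onset /ltl/ has 3 consonants (> 2) → illicit
[olp] — σ1 onset /∅/, coda /lp/ (4→1 falls) ok → licit
[kkos] — violates constraint 4: adjacent identical consonants /kk/ → illicit
[tajs] — σ1 onset /t/, coda /js/ (5→2 falls) ok → licit
[jpel] — violates constraint 2: contains banned sequence /jp/ → illicit

[olp], [tajs]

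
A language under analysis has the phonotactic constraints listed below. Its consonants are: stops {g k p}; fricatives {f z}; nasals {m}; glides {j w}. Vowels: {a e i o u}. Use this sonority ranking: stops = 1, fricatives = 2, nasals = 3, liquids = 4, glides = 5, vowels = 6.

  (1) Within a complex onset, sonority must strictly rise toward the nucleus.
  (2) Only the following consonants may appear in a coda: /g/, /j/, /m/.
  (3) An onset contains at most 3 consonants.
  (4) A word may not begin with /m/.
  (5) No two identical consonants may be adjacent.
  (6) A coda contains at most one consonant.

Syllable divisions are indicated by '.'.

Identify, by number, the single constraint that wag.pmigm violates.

wag.pmigm: syllable 2 coda /gm/ has 2 consonants (> 1).
This is a violation of constraint 6: "A coda contains at most one consonant."
The remaining constraints (1, 2, 3, 4, 5) are satisfied.

6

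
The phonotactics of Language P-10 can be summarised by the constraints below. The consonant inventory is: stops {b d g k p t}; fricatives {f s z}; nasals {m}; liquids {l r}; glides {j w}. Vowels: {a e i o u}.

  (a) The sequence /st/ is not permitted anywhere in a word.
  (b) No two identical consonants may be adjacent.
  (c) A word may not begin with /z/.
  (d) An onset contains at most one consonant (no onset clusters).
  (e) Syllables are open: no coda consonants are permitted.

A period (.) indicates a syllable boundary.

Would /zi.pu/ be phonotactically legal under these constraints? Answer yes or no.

/zi.pu/ — violates constraint (c): word begins with /z/ → phonotactically illegal

no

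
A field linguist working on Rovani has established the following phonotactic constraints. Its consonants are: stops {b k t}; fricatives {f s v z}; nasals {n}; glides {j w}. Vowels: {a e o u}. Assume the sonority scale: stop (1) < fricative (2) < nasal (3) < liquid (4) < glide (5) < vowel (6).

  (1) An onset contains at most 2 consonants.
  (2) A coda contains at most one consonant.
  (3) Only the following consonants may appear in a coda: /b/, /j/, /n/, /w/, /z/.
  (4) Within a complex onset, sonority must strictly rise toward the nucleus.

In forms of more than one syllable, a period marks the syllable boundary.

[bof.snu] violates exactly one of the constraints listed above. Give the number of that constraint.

[bof.snu]: syllable 1 coda contains /f/, which is not a licensed coda consonant.
This is a violation of constraint 3: "Only the following consonants may appear in a coda: /b/, /j/, /n/, /w/, /z/."
The remaining constraints (1, 2, 4) are satisfied.

3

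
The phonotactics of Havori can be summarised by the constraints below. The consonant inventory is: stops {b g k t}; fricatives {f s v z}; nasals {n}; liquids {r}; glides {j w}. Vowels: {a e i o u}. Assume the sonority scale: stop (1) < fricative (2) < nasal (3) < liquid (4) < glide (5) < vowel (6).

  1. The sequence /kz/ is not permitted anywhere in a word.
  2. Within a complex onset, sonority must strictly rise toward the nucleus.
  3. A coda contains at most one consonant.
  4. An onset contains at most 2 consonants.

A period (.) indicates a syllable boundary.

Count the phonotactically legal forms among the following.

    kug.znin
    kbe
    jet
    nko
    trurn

2

kug.znin — σ1 onset /k/, coda /g/ ok; σ2 onset /zn/ (2→3 rises), coda /n/ ok → phonotactically legal
kbe — violates constraint 2: syllable 1 onset /kb/: /k/ (stop, 1) → /b/ (stop, 1) does not rise → phonotactically illegal
jet — σ1 onset /j/, coda /t/ ok → phonotactically legal
nko — violates constraint 2: syllable 1 onset /nk/: /n/ (nasal, 3) → /k/ (stop, 1) does not rise → phonotactically illegal
trurn — violates constraint 3: syllable 1 coda /rn/ has 2 consonants (> 1) → phonotactically illegal
Phonotactically legal: kug.znin, jet → 2.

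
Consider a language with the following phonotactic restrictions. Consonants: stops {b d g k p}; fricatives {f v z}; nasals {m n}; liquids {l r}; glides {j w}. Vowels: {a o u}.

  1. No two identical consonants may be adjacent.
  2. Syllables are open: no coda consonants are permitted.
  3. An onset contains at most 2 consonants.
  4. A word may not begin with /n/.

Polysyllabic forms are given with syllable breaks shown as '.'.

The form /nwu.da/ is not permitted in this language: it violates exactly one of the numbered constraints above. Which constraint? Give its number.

/nwu.da/: word begins with /n/.
This is a violation of constraint 4: "A word may not begin with /n/."
The remaining constraints (1, 2, 3) are satisfied.

4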